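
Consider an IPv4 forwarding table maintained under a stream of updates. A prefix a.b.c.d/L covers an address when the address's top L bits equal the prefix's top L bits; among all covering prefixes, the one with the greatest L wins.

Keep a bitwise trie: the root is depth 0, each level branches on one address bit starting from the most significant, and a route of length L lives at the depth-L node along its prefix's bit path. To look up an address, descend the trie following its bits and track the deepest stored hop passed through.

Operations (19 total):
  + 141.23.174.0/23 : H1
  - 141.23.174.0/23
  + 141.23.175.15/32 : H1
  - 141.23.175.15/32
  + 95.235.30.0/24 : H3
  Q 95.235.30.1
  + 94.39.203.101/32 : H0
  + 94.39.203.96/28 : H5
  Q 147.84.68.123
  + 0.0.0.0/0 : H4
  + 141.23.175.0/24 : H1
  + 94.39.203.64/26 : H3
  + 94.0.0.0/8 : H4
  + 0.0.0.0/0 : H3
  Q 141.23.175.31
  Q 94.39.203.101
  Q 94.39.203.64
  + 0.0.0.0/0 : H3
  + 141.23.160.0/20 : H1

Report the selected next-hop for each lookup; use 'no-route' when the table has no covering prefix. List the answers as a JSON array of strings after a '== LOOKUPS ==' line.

Apply in order:
  + 141.23.174.0/23 (H1) depth=23
  - 141.23.174.0/23 clear@23
  + 141.23.175.15/32 (H1) depth=32
  - 141.23.175.15/32 clear@32
  + 95.235.30.0/24 (H3) depth=24
  ? 95.235.30.1  path d0:-→d1:-→d2:-→d3:-→d4:-→d5:-→d6:-→d7:-→d8:-→d9:-→d10:-→d11:-→d12:-→d13:-→d14:-→d15:-→d16:-→d17:-→d18:-→d19:-→d20:-→d21:-→d22:-→d23:-→d24:H3  best=H3
  + 94.39.203.101/32 (H0) depth=32
  + 94.39.203.96/28 (H5) depth=28
  ? 147.84.68.123  path d0:-→d1:-→d2:-→d3:-  best=no-route
  + 0.0.0.0/0 (H4) depth=0
  + 141.23.175.0/24 (H1) depth=24
  + 94.39.203.64/26 (H3) depth=26
  + 94.0.0.0/8 (H4) depth=8
  + 0.0.0.0/0 (H3) depth=0
  ? 141.23.175.31  path d0:H3→d1:-→d2:-→d3:-→d4:-→d5:-→d6:-→d7:-→d8:-→d9:-→d10:-→d11:-→d12:-→d13:-→d14:-→d15:-→d16:-→d17:-→d18:-→d19:-→d20:-→d21:-→d22:-→d23:-→d24:H1→d25:-→d26:-→d27:-  best=H1
  ? 94.39.203.101  path d0:H3→d1:-→d2:-→d3:-→d4:-→d5:-→d6:-→d7:-→d8:H4→d9:-→d10:-→d11:-→d12:-→d13:-→d14:-→d15:-→d16:-→d17:-→d18:-→d19:-→d20:-→d21:-→d22:-→d23:-→d24:-→d25:-→d26:H3→d27:-→d28:H5→d29:-→d30:-→d31:-→d32:H0  best=H0
  ? 94.39.203.64  path d0:H3→d1:-→d2:-→d3:-→d4:-→d5:-→d6:-→d7:-→d8:H4→d9:-→d10:-→d11:-→d12:-→d13:-→d14:-→d15:-→d16:-→d17:-→d18:-→d19:-→d20:-→d21:-→d22:-→d23:-→d24:-→d25:-→d26:H3  best=H3
  + 0.0.0.0/0 (H3) depth=0
  + 141.23.160.0/20 (H1) depth=20

== LOOKUPS ==
["H3","no-route","H1","H0","H3"]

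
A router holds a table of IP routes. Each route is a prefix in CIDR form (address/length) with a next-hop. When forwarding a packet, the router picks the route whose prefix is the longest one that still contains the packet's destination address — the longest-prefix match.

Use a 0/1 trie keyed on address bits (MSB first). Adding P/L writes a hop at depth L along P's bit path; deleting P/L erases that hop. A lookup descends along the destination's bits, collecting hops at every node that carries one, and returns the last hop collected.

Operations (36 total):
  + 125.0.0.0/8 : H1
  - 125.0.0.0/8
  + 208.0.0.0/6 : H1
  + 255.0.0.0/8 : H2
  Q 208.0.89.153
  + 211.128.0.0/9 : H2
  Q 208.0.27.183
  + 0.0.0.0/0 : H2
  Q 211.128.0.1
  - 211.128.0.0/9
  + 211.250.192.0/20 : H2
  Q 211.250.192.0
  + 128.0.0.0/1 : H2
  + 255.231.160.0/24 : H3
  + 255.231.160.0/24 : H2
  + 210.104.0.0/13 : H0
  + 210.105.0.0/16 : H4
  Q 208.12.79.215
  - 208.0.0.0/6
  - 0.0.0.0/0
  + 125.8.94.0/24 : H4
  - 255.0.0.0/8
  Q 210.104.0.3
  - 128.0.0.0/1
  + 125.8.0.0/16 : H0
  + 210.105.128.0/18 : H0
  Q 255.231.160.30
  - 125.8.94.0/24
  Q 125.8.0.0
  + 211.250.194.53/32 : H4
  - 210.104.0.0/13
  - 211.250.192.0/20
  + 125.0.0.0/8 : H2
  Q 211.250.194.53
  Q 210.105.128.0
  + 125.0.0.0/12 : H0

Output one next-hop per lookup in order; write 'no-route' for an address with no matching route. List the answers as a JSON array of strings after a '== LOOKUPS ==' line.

Apply in order:
  + 125.0.0.0/8 (H1) depth=8
  - 125.0.0.0/8 clear@8
  + 208.0.0.0/6 (H1) depth=6
  + 255.0.0.0/8 (H2) depth=8
  Q 208.0.89.153: descend 110100 ; hops seen [H1] ; pick H1
  + 211.128.0.0/9 (H2) depth=9
  Q 208.0.27.183: descend 110100 ; hops seen [H1] ; pick H1
  + 0.0.0.0/0 (H2) depth=0
  Q 211.128.0.1: descend 110100111 ; hops seen [H2,H1,H2] ; pick H2
  - 211.128.0.0/9 clear@9
  + 211.250.192.0/20 (H2) depth=20
  Q 211.250.192.0: descend 11010011111110101100 ; hops seen [H2,H1,H2] ; pick H2
  + 128.0.0.0/1 (H2) depth=1
  + 255.231.160.0/24 (H3) depth=24
  + 255.231.160.0/24 (H2) depth=24
  + 210.104.0.0/13 (H0) depth=13
  + 210.105.0.0/16 (H4) depth=16
  Q 208.12.79.215: descend 110100 ; hops seen [H2,H2,H1] ; pick H1
  - 208.0.0.0/6 clear@6
  - 0.0.0.0/0 clear@0
  + 125.8.94.0/24 (H4) depth=24
  - 255.0.0.0/8 clear@8
  Q 210.104.0.3: descend 110100100110100 ; hops seen [H2,H0] ; pick H0
  - 128.0.0.0/1 clear@1
  + 125.8.0.0/16 (H0) depth=16
  + 210.105.128.0/18 (H0) depth=18
  Q 255.231.160.30: descend 111111111110011110100000 ; hops seen [H2] ; pick H2
  - 125.8.94.0/24 clear@24
  Q 125.8.0.0: descend 01111101000010000 ; hops seen [H0] ; pick H0
  + 211.250.194.53/32 (H4) depth=32
  - 210.104.0.0/13 clear@13
  - 211.250.192.0/20 clear@20
  + 125.0.0.0/8 (H2) depth=8
  Q 211.250.194.53: descend 11010011111110101100001000110101 ; hops seen [H4] ; pick H4
  Q 210.105.128.0: descend 110100100110100110 ; hops seen [H4,H0] ; pick H0
  + 125.0.0.0/12 (H0) depth=12

== LOOKUPS ==
["H1","H1","H2","H2","H1","H0","H2","H0","H4","H0"]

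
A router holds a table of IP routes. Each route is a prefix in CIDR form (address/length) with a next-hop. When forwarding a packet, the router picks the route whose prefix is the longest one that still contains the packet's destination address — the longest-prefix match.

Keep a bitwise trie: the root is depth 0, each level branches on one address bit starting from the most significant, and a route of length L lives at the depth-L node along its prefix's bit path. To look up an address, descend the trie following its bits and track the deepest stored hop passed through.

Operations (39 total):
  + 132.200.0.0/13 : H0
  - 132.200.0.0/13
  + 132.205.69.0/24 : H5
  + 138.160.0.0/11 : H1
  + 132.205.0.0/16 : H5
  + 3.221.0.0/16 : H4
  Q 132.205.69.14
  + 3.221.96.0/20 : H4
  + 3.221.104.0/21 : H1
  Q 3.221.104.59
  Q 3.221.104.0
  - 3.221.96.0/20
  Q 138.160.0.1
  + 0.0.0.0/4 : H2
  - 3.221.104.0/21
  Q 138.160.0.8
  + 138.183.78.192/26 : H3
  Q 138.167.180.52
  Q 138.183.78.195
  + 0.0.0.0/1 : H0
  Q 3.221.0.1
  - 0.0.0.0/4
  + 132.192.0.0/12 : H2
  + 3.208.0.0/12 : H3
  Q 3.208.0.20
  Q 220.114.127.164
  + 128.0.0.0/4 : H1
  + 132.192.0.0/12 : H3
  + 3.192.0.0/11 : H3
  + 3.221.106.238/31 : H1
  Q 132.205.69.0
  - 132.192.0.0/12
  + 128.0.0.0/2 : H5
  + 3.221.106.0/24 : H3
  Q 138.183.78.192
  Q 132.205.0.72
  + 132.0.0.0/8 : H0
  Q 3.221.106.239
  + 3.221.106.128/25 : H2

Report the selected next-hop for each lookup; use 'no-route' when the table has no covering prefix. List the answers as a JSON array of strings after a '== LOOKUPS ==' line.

Apply in order:
  + 132.200.0.0/13 (H0) depth=13
  - 132.200.0.0/13 clear@13
  + 132.205.69.0/24 (H5) depth=24
  + 138.160.0.0/11 (H1) depth=11
  + 132.205.0.0/16 (H5) depth=16
  + 3.221.0.0/16 (H4) depth=16
  Q 132.205.69.14: descend 100001001100110101000101 ; hops seen [H5,H5] ; pick H5
  + 3.221.96.0/20 (H4) depth=20
  + 3.221.104.0/21 (H1) depth=21
  Q 3.221.104.59: descend 000000111101110101101 ; hops seen [H4,H4,H1] ; pick H1
  Q 3.221.104.0: descend 000000111101110101101 ; hops seen [H4,H4,H1] ; pick H1
  - 3.221.96.0/20 clear@20
  Q 138.160.0.1: descend 10001010101 ; hops seen [H1] ; pick H1
  + 0.0.0.0/4 (H2) depth=4
  - 3.221.104.0/21 clear@21
  Q 138.160.0.8: descend 10001010101 ; hops seen [H1] ; pick H1
  + 138.183.78.192/26 (H3) depth=26
  Q 138.167.180.52: descend 10001010101 ; hops seen [H1] ; pick H1
  Q 138.183.78.195: descend 10001010101101110100111011 ; hops seen [H1,H3] ; pick H3
  + 0.0.0.0/1 (H0) depth=1
  Q 3.221.0.1: descend 00000011110111010 ; hops seen [H0,H2,H4] ; pick H4
  - 0.0.0.0/4 clear@4
  + 132.192.0.0/12 (H2) depth=12
  + 3.208.0.0/12 (H3) depth=12
  Q 3.208.0.20: descend 000000111101 ; hops seen [H0,H3] ; pick H3
  Q 220.114.127.164: descend 1 ; hops seen [∅] ; pick no-route
  + 128.0.0.0/4 (H1) depth=4
  + 132.192.0.0/12 (H3) depth=12
  + 3.192.0.0/11 (H3) depth=11
  + 3.221.106.238/31 (H1) depth=31
  Q 132.205.69.0: descend 100001001100110101000101 ; hops seen [H1,H3,H5,H5] ; pick H5
  - 132.192.0.0/12 clear@12
  + 128.0.0.0/2 (H5) depth=2
  + 3.221.106.0/24 (H3) depth=24
  Q 138.183.78.192: descend 10001010101101110100111011 ; hops seen [H5,H1,H1,H3] ; pick H3
  Q 132.205.0.72: descend 10000100110011010 ; hops seen [H5,H1,H5] ; pick H5
  + 132.0.0.0/8 (H0) depth=8
  Q 3.221.106.239: descend 0000001111011101011010101110111 ; hops seen [H0,H3,H3,H4,H3,H1] ; pick H1
  + 3.221.106.128/25 (H2) depth=25

== LOOKUPS ==
["H5","H1","H1","H1","H1","H1","H3","H4","H3","no-route","H5","H3","H5","H1"]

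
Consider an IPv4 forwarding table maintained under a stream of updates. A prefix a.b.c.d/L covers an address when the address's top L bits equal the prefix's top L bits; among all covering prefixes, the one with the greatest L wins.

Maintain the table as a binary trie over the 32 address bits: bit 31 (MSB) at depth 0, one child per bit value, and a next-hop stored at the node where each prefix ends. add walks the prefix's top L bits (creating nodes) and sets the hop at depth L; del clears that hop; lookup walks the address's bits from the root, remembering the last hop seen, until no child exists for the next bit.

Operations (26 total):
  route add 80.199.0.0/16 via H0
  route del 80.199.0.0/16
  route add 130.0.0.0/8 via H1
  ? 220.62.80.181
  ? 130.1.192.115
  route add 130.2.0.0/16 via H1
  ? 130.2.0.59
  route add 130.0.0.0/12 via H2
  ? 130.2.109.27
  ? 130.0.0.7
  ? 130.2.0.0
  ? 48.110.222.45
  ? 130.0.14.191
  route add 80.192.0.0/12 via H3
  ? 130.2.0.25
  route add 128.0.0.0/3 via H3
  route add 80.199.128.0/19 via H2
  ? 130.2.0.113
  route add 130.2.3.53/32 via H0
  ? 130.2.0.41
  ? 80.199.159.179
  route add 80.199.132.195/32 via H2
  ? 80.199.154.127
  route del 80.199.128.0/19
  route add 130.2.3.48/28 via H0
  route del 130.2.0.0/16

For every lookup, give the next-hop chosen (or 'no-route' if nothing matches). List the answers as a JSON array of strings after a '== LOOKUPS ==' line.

Process each operation:
  add 80.199.0.0/16 -> H0 at depth 16
  del 80.199.0.0/16 (clear depth 16)
  add 130.0.0.0/8 -> H1 at depth 8
  Q 220.62.80.181: descend 1 ; hops seen [∅] ; pick no-route
  Q 130.1.192.115: descend 10000010 ; hops seen [H1] ; pick H1
  add 130.2.0.0/16 -> H1 at depth 16
  Q 130.2.0.59: descend 1000001000000010 ; hops seen [H1,H1] ; pick H1
  add 130.0.0.0/12 -> H2 at depth 12
  Q 130.2.109.27: descend 1000001000000010 ; hops seen [H1,H2,H1] ; pick H1
  Q 130.0.0.7: descend 10000010000000 ; hops seen [H1,H2] ; pick H2
  Q 130.2.0.0: descend 1000001000000010 ; hops seen [H1,H2,H1] ; pick H1
  Q 48.110.222.45: descend 0 ; hops seen [∅] ; pick no-route
  Q 130.0.14.191: descend 10000010000000 ; hops seen [H1,H2] ; pick H2
  add 80.192.0.0/12 -> H3 at depth 12
  Q 130.2.0.25: descend 1000001000000010 ; hops seen [H1,H2,H1] ; pick H1
  add 128.0.0.0/3 -> H3 at depth 3
  add 80.199.128.0/19 -> H2 at depth 19
  Q 130.2.0.113: descend 1000001000000010 ; hops seen [H3,H1,H2,H1] ; pick H1
  add 130.2.3.53/32 -> H0 at depth 32
  Q 130.2.0.41: descend 1000001000000010000000 ; hops seen [H3,H1,H2,H1] ; pick H1
  Q 80.199.159.179: descend 0101000011000111100 ; hops seen [H3,H2] ; pick H2
  add 80.199.132.195/32 -> H2 at depth 32
  Q 80.199.154.127: descend 0101000011000111100 ; hops seen [H3,H2] ; pick H2
  del 80.199.128.0/19 (clear depth 19)
  add 130.2.3.48/28 -> H0 at depth 28
  del 130.2.0.0/16 (clear depth 16)

== LOOKUPS ==
["no-route","H1","H1","H1","H2","H1","no-route","H2","H1","H1","H1","H2","H2"]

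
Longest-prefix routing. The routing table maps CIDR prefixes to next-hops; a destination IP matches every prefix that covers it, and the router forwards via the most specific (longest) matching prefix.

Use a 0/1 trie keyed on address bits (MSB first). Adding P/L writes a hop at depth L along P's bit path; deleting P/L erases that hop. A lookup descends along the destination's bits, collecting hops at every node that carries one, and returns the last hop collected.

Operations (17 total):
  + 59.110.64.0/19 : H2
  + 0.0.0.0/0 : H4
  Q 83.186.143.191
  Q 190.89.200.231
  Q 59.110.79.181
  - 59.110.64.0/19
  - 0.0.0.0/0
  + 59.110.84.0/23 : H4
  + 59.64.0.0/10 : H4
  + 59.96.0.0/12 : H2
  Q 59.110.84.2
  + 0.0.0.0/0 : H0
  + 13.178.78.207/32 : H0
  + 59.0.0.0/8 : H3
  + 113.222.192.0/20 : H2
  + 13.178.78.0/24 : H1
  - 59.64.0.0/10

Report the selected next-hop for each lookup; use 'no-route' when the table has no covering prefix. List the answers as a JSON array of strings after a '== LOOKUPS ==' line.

Process each operation:
  + 59.110.64.0/19 (H2) depth=19
  + 0.0.0.0/0 (H4) depth=0
  lookup 83.186.143.191: bits 0 walk d0:H4→d1:- -> H4
  lookup 190.89.200.231: bits ε walk d0:H4 -> H4
  lookup 59.110.79.181: bits 0011101101101110010 walk d0:H4→d1:-→d2:-→d3:-→d4:-→d5:-→d6:-→d7:-→d8:-→d9:-→d10:-→d11:-→d12:-→d13:-→d14:-→d15:-→d16:-→d17:-→d18:-→d19:H2 -> H2
  del 59.110.64.0/19 (clear depth 19)
  del 0.0.0.0/0 (clear depth 0)
  + 59.110.84.0/23 (H4) depth=23
  + 59.64.0.0/10 (H4) depth=10
  + 59.96.0.0/12 (H2) depth=12
  lookup 59.110.84.2: bits 00111011011011100101010 walk d0:-→d1:-→d2:-→d3:-→d4:-→d5:-→d6:-→d7:-→d8:-→d9:-→d10:H4→d11:-→d12:H2→d13:-→d14:-→d15:-→d16:-→d17:-→d18:-→d19:-→d20:-→d21:-→d22:-→d23:H4 -> H4
  + 0.0.0.0/0 (H0) depth=0
  + 13.178.78.207/32 (H0) depth=32
  + 59.0.0.0/8 (H3) depth=8
  + 113.222.192.0/20 (H2) depth=20
  + 13.178.78.0/24 (H1) depth=24
  del 59.64.0.0/10 (clear depth 10)

== LOOKUPS ==
["H4","H4","H2","H4"]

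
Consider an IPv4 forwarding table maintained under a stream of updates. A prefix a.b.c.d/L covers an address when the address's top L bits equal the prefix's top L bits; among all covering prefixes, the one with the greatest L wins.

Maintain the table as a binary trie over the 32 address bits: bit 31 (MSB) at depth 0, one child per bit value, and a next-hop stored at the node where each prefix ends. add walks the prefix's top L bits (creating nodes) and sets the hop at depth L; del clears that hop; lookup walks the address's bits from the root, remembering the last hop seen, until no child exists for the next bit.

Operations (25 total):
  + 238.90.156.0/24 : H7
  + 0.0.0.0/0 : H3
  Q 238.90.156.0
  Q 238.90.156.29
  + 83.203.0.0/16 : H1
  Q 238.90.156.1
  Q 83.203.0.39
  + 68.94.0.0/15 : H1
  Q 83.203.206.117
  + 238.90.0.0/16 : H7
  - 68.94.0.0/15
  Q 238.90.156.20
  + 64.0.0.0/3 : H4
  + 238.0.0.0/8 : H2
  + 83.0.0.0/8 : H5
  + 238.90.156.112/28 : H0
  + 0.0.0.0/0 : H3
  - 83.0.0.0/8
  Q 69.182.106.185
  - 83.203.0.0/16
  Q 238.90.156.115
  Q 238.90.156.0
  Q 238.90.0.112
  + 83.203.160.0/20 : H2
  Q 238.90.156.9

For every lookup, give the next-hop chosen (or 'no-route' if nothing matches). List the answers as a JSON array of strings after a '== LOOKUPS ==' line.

Apply in order:
  + 238.90.156.0/24 (H7) depth=24
  + 0.0.0.0/0 (H3) depth=0
  lookup 238.90.156.0: bits 111011100101101010011100 walk d0:H3→d1:-→d2:-→d3:-→d4:-→d5:-→d6:-→d7:-→d8:-→d9:-→d10:-→d11:-→d12:-→d13:-→d14:-→d15:-→d16:-→d17:-→d18:-→d19:-→d20:-→d21:-→d22:-→d23:-→d24:H7 -> H7
  lookup 238.90.156.29: bits 111011100101101010011100 walk d0:H3→d1:-→d2:-→d3:-→d4:-→d5:-→d6:-→d7:-→d8:-→d9:-→d10:-→d11:-→d12:-→d13:-→d14:-→d15:-→d16:-→d17:-→d18:-→d19:-→d20:-→d21:-→d22:-→d23:-→d24:H7 -> H7
  + 83.203.0.0/16 (H1) depth=16
  lookup 238.90.156.1: bits 111011100101101010011100 walk d0:H3→d1:-→d2:-→d3:-→d4:-→d5:-→d6:-→d7:-→d8:-→d9:-→d10:-→d11:-→d12:-→d13:-→d14:-→d15:-→d16:-→d17:-→d18:-→d19:-→d20:-→d21:-→d22:-→d23:-→d24:H7 -> H7
  lookup 83.203.0.39: bits 0101001111001011 walk d0:H3→d1:-→d2:-→d3:-→d4:-→d5:-→d6:-→d7:-→d8:-→d9:-→d10:-→d11:-→d12:-→d13:-→d14:-→d15:-→d16:H1 -> H1
  + 68.94.0.0/15 (H1) depth=15
  lookup 83.203.206.117: bits 0101001111001011 walk d0:H3→d1:-→d2:-→d3:-→d4:-→d5:-→d6:-→d7:-→d8:-→d9:-→d10:-→d11:-→d12:-→d13:-→d14:-→d15:-→d16:H1 -> H1
  + 238.90.0.0/16 (H7) depth=16
  - 68.94.0.0/15 clear@15
  lookup 238.90.156.20: bits 111011100101101010011100 walk d0:H3→d1:-→d2:-→d3:-→d4:-→d5:-→d6:-→d7:-→d8:-→d9:-→d10:-→d11:-→d12:-→d13:-→d14:-→d15:-→d16:H7→d17:-→d18:-→d19:-→d20:-→d21:-→d22:-→d23:-→d24:H7 -> H7
  + 64.0.0.0/3 (H4) depth=3
  + 238.0.0.0/8 (H2) depth=8
  + 83.0.0.0/8 (H5) depth=8
  + 238.90.156.112/28 (H0) depth=28
  + 0.0.0.0/0 (H3) depth=0
  - 83.0.0.0/8 clear@8
  lookup 69.182.106.185: bits 0100010 walk d0:H3→d1:-→d2:-→d3:H4→d4:-→d5:-→d6:-→d7:- -> H4
  - 83.203.0.0/16 clear@16
  lookup 238.90.156.115: bits 1110111001011010100111000111 walk d0:H3→d1:-→d2:-→d3:-→d4:-→d5:-→d6:-→d7:-→d8:H2→d9:-→d10:-→d11:-→d12:-→d13:-→d14:-→d15:-→d16:H7→d17:-→d18:-→d19:-→d20:-→d21:-→d22:-→d23:-→d24:H7→d25:-→d26:-→d27:-→d28:H0 -> H0
  lookup 238.90.156.0: bits 1110111001011010100111000 walk d0:H3→d1:-→d2:-→d3:-→d4:-→d5:-→d6:-→d7:-→d8:H2→d9:-→d10:-→d11:-→d12:-→d13:-→d14:-→d15:-→d16:H7→d17:-→d18:-→d19:-→d20:-→d21:-→d22:-→d23:-→d24:H7→d25:- -> H7
  lookup 238.90.0.112: bits 1110111001011010 walk d0:H3→d1:-→d2:-→d3:-→d4:-→d5:-→d6:-→d7:-→d8:H2→d9:-→d10:-→d11:-→d12:-→d13:-→d14:-→d15:-→d16:H7 -> H7
  + 83.203.160.0/20 (H2) depth=20
  lookup 238.90.156.9: bits 1110111001011010100111000 walk d0:H3→d1:-→d2:-→d3:-→d4:-→d5:-→d6:-→d7:-→d8:H2→d9:-→d10:-→d11:-→d12:-→d13:-→d14:-→d15:-→d16:H7→d17:-→d18:-→d19:-→d20:-→d21:-→d22:-→d23:-→d24:H7→d25:- -> H7

== LOOKUPS ==
["H7","H7","H7","H1","H1","H7","H4","H0","H7","H7","H7"]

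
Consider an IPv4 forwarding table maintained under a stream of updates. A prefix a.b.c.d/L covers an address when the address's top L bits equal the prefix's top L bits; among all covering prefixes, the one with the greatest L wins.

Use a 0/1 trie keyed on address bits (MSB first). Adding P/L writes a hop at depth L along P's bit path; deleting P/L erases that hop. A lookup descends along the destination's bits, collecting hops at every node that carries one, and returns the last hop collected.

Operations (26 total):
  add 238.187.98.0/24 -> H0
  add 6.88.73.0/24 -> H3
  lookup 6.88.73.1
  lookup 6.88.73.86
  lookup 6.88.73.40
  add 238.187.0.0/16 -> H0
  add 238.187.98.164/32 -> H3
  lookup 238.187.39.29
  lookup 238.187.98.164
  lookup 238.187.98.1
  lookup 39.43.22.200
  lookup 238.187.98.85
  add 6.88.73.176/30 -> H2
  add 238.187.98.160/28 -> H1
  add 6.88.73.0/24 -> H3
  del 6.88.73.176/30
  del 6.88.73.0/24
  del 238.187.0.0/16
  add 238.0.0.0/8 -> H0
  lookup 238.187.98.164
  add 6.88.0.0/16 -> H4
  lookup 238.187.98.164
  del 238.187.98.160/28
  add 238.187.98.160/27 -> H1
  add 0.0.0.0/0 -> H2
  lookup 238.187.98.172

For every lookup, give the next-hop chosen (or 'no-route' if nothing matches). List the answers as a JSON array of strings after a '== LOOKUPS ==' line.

Apply in order:
  + 238.187.98.0/24 (H0) depth=24
  + 6.88.73.0/24 (H3) depth=24
  lookup 6.88.73.1: bits 000001100101100001001001 walk d0:-→d1:-→d2:-→d3:-→d4:-→d5:-→d6:-→d7:-→d8:-→d9:-→d10:-→d11:-→d12:-→d13:-→d14:-→d15:-→d16:-→d17:-→d18:-→d19:-→d20:-→d21:-→d22:-→d23:-→d24:H3 -> H3
  lookup 6.88.73.86: bits 000001100101100001001001 walk d0:-→d1:-→d2:-→d3:-→d4:-→d5:-→d6:-→d7:-→d8:-→d9:-→d10:-→d11:-→d12:-→d13:-→d14:-→d15:-→d16:-→d17:-→d18:-→d19:-→d20:-→d21:-→d22:-→d23:-→d24:H3 -> H3
  lookup 6.88.73.40: bits 000001100101100001001001 walk d0:-→d1:-→d2:-→d3:-→d4:-→d5:-→d6:-→d7:-→d8:-→d9:-→d10:-→d11:-→d12:-→d13:-→d14:-→d15:-→d16:-→d17:-→d18:-→d19:-→d20:-→d21:-→d22:-→d23:-→d24:H3 -> H3
  + 238.187.0.0/16 (H0) depth=16
  + 238.187.98.164/32 (H3) depth=32
  lookup 238.187.39.29: bits 11101110101110110 walk d0:-→d1:-→d2:-→d3:-→d4:-→d5:-→d6:-→d7:-→d8:-→d9:-→d10:-→d11:-→d12:-→d13:-→d14:-→d15:-→d16:H0→d17:- -> H0
  lookup 238.187.98.164: bits 11101110101110110110001010100100 walk d0:-→d1:-→d2:-→d3:-→d4:-→d5:-→d6:-→d7:-→d8:-→d9:-→d10:-→d11:-→d12:-→d13:-→d14:-→d15:-→d16:H0→d17:-→d18:-→d19:-→d20:-→d21:-→d22:-→d23:-→d24:H0→d25:-→d26:-→d27:-→d28:-→d29:-→d30:-→d31:-→d32:H3 -> H3
  lookup 238.187.98.1: bits 111011101011101101100010 walk d0:-→d1:-→d2:-→d3:-→d4:-→d5:-→d6:-→d7:-→d8:-→d9:-→d10:-→d11:-→d12:-→d13:-→d14:-→d15:-→d16:H0→d17:-→d18:-→d19:-→d20:-→d21:-→d22:-→d23:-→d24:H0 -> H0
  lookup 39.43.22.200: bits 00 walk d0:-→d1:-→d2:- -> no-route
  lookup 238.187.98.85: bits 111011101011101101100010 walk d0:-→d1:-→d2:-→d3:-→d4:-→d5:-→d6:-→d7:-→d8:-→d9:-→d10:-→d11:-→d12:-→d13:-→d14:-→d15:-→d16:H0→d17:-→d18:-→d19:-→d20:-→d21:-→d22:-→d23:-→d24:H0 -> H0
  + 6.88.73.176/30 (H2) depth=30
  + 238.187.98.160/28 (H1) depth=28
  + 6.88.73.0/24 (H3) depth=24
  del 6.88.73.176/30 (clear depth 30)
  del 6.88.73.0/24 (clear depth 24)
  del 238.187.0.0/16 (clear depth 16)
  + 238.0.0.0/8 (H0) depth=8
  lookup 238.187.98.164: bits 11101110101110110110001010100100 walk d0:-→d1:-→d2:-→d3:-→d4:-→d5:-→d6:-→d7:-→d8:H0→d9:-→d10:-→d11:-→d12:-→d13:-→d14:-→d15:-→d16:-→d17:-→d18:-→d19:-→d20:-→d21:-→d22:-→d23:-→d24:H0→d25:-→d26:-→d27:-→d28:H1→d29:-→d30:-→d31:-→d32:H3 -> H3
  + 6.88.0.0/16 (H4) depth=16
  lookup 238.187.98.164: bits 11101110101110110110001010100100 walk d0:-→d1:-→d2:-→d3:-→d4:-→d5:-→d6:-→d7:-→d8:H0→d9:-→d10:-→d11:-→d12:-→d13:-→d14:-→d15:-→d16:-→d17:-→d18:-→d19:-→d20:-→d21:-→d22:-→d23:-→d24:H0→d25:-→d26:-→d27:-→d28:H1→d29:-→d30:-→d31:-→d32:H3 -> H3
  del 238.187.98.160/28 (clear depth 28)
  + 238.187.98.160/27 (H1) depth=27
  + 0.0.0.0/0 (H2) depth=0
  lookup 238.187.98.172: bits 1110111010111011011000101010 walk d0:H2→d1:-→d2:-→d3:-→d4:-→d5:-→d6:-→d7:-→d8:H0→d9:-→d10:-→d11:-→d12:-→d13:-→d14:-→d15:-→d16:-→d17:-→d18:-→d19:-→d20:-→d21:-→d22:-→d23:-→d24:H0→d25:-→d26:-→d27:H1→d28:- -> H1

== LOOKUPS ==
["H3","H3","H3","H0","H3","H0","no-route","H0","H3","H3","H1"]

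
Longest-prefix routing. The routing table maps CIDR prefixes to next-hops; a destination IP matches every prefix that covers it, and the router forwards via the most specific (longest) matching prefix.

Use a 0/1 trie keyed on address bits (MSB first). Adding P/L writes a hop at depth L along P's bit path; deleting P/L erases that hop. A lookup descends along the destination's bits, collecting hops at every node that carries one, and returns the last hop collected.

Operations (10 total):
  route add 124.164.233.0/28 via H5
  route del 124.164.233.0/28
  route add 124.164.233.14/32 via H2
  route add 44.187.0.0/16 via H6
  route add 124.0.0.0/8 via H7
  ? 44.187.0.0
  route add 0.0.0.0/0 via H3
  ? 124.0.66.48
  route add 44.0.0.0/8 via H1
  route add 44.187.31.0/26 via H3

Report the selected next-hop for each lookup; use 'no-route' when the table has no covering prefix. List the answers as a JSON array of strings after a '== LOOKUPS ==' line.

Trace:
  + 124.164.233.0/28 (H5) depth=28
  del 124.164.233.0/28 (clear depth 28)
  + 124.164.233.14/32 (H2) depth=32
  + 44.187.0.0/16 (H6) depth=16
  + 124.0.0.0/8 (H7) depth=8
  lookup 44.187.0.0: bits 0010110010111011 walk d0:-→d1:-→d2:-→d3:-→d4:-→d5:-→d6:-→d7:-→d8:-→d9:-→d10:-→d11:-→d12:-→d13:-→d14:-→d15:-→d16:H6 -> H6
  + 0.0.0.0/0 (H3) depth=0
  lookup 124.0.66.48: bits 01111100 walk d0:H3→d1:-→d2:-→d3:-→d4:-→d5:-→d6:-→d7:-→d8:H7 -> H7
  + 44.0.0.0/8 (H1) depth=8
  + 44.187.31.0/26 (H3) depth=26

== LOOKUPS ==
["H6","H7"]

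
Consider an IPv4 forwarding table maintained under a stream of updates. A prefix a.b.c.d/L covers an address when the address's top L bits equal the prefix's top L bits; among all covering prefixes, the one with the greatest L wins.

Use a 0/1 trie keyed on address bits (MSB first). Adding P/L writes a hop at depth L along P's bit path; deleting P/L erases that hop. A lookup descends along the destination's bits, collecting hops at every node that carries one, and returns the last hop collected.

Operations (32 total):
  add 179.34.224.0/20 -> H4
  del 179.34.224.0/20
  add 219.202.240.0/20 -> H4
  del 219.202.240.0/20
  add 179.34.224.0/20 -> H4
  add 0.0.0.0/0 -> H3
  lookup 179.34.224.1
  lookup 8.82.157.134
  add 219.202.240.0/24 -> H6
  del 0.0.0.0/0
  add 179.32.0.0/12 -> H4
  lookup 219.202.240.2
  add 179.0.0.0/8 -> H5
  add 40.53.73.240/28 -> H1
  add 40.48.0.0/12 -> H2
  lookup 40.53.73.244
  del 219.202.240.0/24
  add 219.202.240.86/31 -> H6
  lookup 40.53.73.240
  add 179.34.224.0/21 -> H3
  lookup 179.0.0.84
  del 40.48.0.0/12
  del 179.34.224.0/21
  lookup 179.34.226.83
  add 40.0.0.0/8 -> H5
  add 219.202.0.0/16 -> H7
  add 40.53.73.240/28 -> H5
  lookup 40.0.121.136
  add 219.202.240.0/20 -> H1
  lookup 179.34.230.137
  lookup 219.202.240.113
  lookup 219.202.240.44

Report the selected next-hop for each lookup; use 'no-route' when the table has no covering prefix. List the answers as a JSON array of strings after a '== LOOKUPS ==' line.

Trace:
  add 179.34.224.0/20 -> H4 at depth 20
  del 179.34.224.0/20 (clear depth 20)
  add 219.202.240.0/20 -> H4 at depth 20
  del 219.202.240.0/20 (clear depth 20)
  add 179.34.224.0/20 -> H4 at depth 20
  add 0.0.0.0/0 -> H3 at depth 0
  ? 179.34.224.1  path d0:H3→d1:-→d2:-→d3:-→d4:-→d5:-→d6:-→d7:-→d8:-→d9:-→d10:-→d11:-→d12:-→d13:-→d14:-→d15:-→d16:-→d17:-→d18:-→d19:-→d20:H4  best=H4
  ? 8.82.157.134  path d0:H3  best=H3
  add 219.202.240.0/24 -> H6 at depth 24
  del 0.0.0.0/0 (clear depth 0)
  add 179.32.0.0/12 -> H4 at depth 12
  ? 219.202.240.2  path d0:-→d1:-→d2:-→d3:-→d4:-→d5:-→d6:-→d7:-→d8:-→d9:-→d10:-→d11:-→d12:-→d13:-→d14:-→d15:-→d16:-→d17:-→d18:-→d19:-→d20:-→d21:-→d22:-→d23:-→d24:H6  best=H6
  add 179.0.0.0/8 -> H5 at depth 8
  add 40.53.73.240/28 -> H1 at depth 28
  add 40.48.0.0/12 -> H2 at depth 12
  ? 40.53.73.244  path d0:-→d1:-→d2:-→d3:-→d4:-→d5:-→d6:-→d7:-→d8:-→d9:-→d10:-→d11:-→d12:H2→d13:-→d14:-→d15:-→d16:-→d17:-→d18:-→d19:-→d20:-→d21:-→d22:-→d23:-→d24:-→d25:-→d26:-→d27:-→d28:H1  best=H1
  del 219.202.240.0/24 (clear depth 24)
  add 219.202.240.86/31 -> H6 at depth 31
  ? 40.53.73.240  path d0:-→d1:-→d2:-→d3:-→d4:-→d5:-→d6:-→d7:-→d8:-→d9:-→d10:-→d11:-→d12:H2→d13:-→d14:-→d15:-→d16:-→d17:-→d18:-→d19:-→d20:-→d21:-→d22:-→d23:-→d24:-→d25:-→d26:-→d27:-→d28:H1  best=H1
  add 179.34.224.0/21 -> H3 at depth 21
  ? 179.0.0.84  path d0:-→d1:-→d2:-→d3:-→d4:-→d5:-→d6:-→d7:-→d8:H5→d9:-→d10:-  best=H5
  del 40.48.0.0/12 (clear depth 12)
  del 179.34.224.0/21 (clear depth 21)
  ? 179.34.226.83  path d0:-→d1:-→d2:-→d3:-→d4:-→d5:-→d6:-→d7:-→d8:H5→d9:-→d10:-→d11:-→d12:H4→d13:-→d14:-→d15:-→d16:-→d17:-→d18:-→d19:-→d20:H4→d21:-  best=H4
  add 40.0.0.0/8 -> H5 at depth 8
  add 219.202.0.0/16 -> H7 at depth 16
  add 40.53.73.240/28 -> H5 at depth 28
  ? 40.0.121.136  path d0:-→d1:-→d2:-→d3:-→d4:-→d5:-→d6:-→d7:-→d8:H5→d9:-→d10:-  best=H5
  add 219.202.240.0/20 -> H1 at depth 20
  ? 179.34.230.137  path d0:-→d1:-→d2:-→d3:-→d4:-→d5:-→d6:-→d7:-→d8:H5→d9:-→d10:-→d11:-→d12:H4→d13:-→d14:-→d15:-→d16:-→d17:-→d18:-→d19:-→d20:H4→d21:-  best=H4
  ? 219.202.240.113  path d0:-→d1:-→d2:-→d3:-→d4:-→d5:-→d6:-→d7:-→d8:-→d9:-→d10:-→d11:-→d12:-→d13:-→d14:-→d15:-→d16:H7→d17:-→d18:-→d19:-→d20:H1→d21:-→d22:-→d23:-→d24:-→d25:-→d26:-  best=H1
  ? 219.202.240.44  path d0:-→d1:-→d2:-→d3:-→d4:-→d5:-→d6:-→d7:-→d8:-→d9:-→d10:-→d11:-→d12:-→d13:-→d14:-→d15:-→d16:H7→d17:-→d18:-→d19:-→d20:H1→d21:-→d22:-→d23:-→d24:-→d25:-  best=H1

== LOOKUPS ==
["H4","H3","H6","H1","H1","H5","H4","H5","H4","H1","H1"]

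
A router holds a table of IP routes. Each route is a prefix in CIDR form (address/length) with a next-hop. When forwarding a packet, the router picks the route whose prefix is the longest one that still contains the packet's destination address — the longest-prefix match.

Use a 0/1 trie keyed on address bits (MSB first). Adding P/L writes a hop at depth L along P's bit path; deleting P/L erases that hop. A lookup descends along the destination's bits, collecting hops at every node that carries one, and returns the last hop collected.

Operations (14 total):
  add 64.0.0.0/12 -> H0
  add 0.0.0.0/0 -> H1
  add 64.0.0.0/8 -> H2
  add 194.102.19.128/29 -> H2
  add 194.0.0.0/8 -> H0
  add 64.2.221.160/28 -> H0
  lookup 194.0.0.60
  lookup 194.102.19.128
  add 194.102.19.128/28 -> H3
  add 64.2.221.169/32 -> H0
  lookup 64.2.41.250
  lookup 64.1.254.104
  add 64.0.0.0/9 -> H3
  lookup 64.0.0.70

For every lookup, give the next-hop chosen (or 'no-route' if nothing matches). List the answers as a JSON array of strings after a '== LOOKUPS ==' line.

Apply in order:
  add 64.0.0.0/12 -> H0 at depth 12
  add 0.0.0.0/0 -> H1 at depth 0
  add 64.0.0.0/8 -> H2 at depth 8
  add 194.102.19.128/29 -> H2 at depth 29
  add 194.0.0.0/8 -> H0 at depth 8
  add 64.2.221.160/28 -> H0 at depth 28
  ? 194.0.0.60  path d0:H1→d1:-→d2:-→d3:-→d4:-→d5:-→d6:-→d7:-→d8:H0→d9:-  best=H0
  ? 194.102.19.128  path d0:H1→d1:-→d2:-→d3:-→d4:-→d5:-→d6:-→d7:-→d8:H0→d9:-→d10:-→d11:-→d12:-→d13:-→d14:-→d15:-→d16:-→d17:-→d18:-→d19:-→d20:-→d21:-→d22:-→d23:-→d24:-→d25:-→d26:-→d27:-→d28:-→d29:H2  best=H2
  add 194.102.19.128/28 -> H3 at depth 28
  add 64.2.221.169/32 -> H0 at depth 32
  ? 64.2.41.250  path d0:H1→d1:-→d2:-→d3:-→d4:-→d5:-→d6:-→d7:-→d8:H2→d9:-→d10:-→d11:-→d12:H0→d13:-→d14:-→d15:-→d16:-  best=H0
  ? 64.1.254.104  path d0:H1→d1:-→d2:-→d3:-→d4:-→d5:-→d6:-→d7:-→d8:H2→d9:-→d10:-→d11:-→d12:H0→d13:-→d14:-  best=H0
  add 64.0.0.0/9 -> H3 at depth 9
  ? 64.0.0.70  path d0:H1→d1:-→d2:-→d3:-→d4:-→d5:-→d6:-→d7:-→d8:H2→d9:H3→d10:-→d11:-→d12:H0→d13:-→d14:-  best=H0

== LOOKUPS ==
["H0","H2","H0","H0","H0"]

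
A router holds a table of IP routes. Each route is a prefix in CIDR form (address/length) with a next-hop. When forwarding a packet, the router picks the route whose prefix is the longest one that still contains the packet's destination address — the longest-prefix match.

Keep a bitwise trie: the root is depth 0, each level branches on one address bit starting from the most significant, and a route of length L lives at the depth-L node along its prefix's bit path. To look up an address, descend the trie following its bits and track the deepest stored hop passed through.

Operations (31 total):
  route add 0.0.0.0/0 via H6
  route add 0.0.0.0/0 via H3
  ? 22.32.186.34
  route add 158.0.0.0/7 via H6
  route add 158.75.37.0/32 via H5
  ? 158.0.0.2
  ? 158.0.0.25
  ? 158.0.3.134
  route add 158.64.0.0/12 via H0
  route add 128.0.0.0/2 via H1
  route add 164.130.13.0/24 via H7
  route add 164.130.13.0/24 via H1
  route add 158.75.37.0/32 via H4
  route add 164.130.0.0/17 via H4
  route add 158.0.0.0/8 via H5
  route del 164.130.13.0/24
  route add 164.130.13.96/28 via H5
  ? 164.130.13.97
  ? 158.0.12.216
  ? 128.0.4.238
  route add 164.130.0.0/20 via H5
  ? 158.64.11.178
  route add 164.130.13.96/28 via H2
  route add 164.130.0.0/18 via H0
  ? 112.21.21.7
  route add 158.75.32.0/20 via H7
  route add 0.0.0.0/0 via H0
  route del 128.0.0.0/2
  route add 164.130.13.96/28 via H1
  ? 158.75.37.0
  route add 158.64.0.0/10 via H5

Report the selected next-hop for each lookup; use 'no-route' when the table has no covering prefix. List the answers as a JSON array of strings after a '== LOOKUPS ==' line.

Process each operation:
  add 0.0.0.0/0 -> H6 at depth 0
  add 0.0.0.0/0 -> H3 at depth 0
  Q 22.32.186.34: descend ε ; hops seen [H3] ; pick H3
  add 158.0.0.0/7 -> H6 at depth 7
  add 158.75.37.0/32 -> H5 at depth 32
  Q 158.0.0.2: descend 100111100 ; hops seen [H3,H6] ; pick H6
  Q 158.0.0.25: descend 100111100 ; hops seen [H3,H6] ; pick H6
  Q 158.0.3.134: descend 100111100 ; hops seen [H3,H6] ; pick H6
  add 158.64.0.0/12 -> H0 at depth 12
  add 128.0.0.0/2 -> H1 at depth 2
  add 164.130.13.0/24 -> H7 at depth 24
  add 164.130.13.0/24 -> H1 at depth 24
  add 158.75.37.0/32 -> H4 at depth 32
  add 164.130.0.0/17 -> H4 at depth 17
  add 158.0.0.0/8 -> H5 at depth 8
  - 164.130.13.0/24 clear@24
  add 164.130.13.96/28 -> H5 at depth 28
  Q 164.130.13.97: descend 1010010010000010000011010110 ; hops seen [H3,H1,H4,H5] ; pick H5
  Q 158.0.12.216: descend 100111100 ; hops seen [H3,H1,H6,H5] ; pick H5
  Q 128.0.4.238: descend 100 ; hops seen [H3,H1] ; pick H1
  add 164.130.0.0/20 -> H5 at depth 20
  Q 158.64.11.178: descend 100111100100 ; hops seen [H3,H1,H6,H5,H0] ; pick H0
  add 164.130.13.96/28 -> H2 at depth 28
  add 164.130.0.0/18 -> H0 at depth 18
  Q 112.21.21.7: descend ε ; hops seen [H3] ; pick H3
  add 158.75.32.0/20 -> H7 at depth 20
  add 0.0.0.0/0 -> H0 at depth 0
  - 128.0.0.0/2 clear@2
  add 164.130.13.96/28 -> H1 at depth 28
  Q 158.75.37.0: descend 10011110010010110010010100000000 ; hops seen [H0,H6,H5,H0,H7,H4] ; pick H4
  add 158.64.0.0/10 -> H5 at depth 10

== LOOKUPS ==
["H3","H6","H6","H6","H5","H5","H1","H0","H3","H4"]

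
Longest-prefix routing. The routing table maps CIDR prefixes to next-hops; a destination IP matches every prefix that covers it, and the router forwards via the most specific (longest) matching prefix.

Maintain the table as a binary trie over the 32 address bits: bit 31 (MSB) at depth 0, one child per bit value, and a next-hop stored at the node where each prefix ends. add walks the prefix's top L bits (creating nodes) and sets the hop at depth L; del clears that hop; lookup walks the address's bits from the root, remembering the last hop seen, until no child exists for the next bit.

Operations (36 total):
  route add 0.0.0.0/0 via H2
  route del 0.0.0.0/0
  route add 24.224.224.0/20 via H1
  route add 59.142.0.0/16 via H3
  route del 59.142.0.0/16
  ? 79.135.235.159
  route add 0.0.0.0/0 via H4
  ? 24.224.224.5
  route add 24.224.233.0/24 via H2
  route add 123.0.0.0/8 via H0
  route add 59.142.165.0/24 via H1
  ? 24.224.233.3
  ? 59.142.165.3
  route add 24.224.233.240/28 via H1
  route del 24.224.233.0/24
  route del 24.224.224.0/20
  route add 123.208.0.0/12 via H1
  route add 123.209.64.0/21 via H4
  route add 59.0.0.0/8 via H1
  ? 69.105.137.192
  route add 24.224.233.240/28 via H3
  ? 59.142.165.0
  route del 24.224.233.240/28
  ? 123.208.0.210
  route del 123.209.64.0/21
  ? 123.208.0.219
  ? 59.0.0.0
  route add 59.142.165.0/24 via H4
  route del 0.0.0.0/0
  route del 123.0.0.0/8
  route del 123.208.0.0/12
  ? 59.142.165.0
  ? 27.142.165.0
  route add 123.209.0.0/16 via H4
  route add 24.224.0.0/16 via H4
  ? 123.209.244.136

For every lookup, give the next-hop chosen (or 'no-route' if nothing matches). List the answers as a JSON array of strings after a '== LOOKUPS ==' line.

Apply in order:
  + 0.0.0.0/0 (H2) depth=0
  - 0.0.0.0/0 clear@0
  + 24.224.224.0/20 (H1) depth=20
  + 59.142.0.0/16 (H3) depth=16
  - 59.142.0.0/16 clear@16
  ? 79.135.235.159  path d0:-→d1:-  best=no-route
  + 0.0.0.0/0 (H4) depth=0
  ? 24.224.224.5  path d0:H4→d1:-→d2:-→d3:-→d4:-→d5:-→d6:-→d7:-→d8:-→d9:-→d10:-→d11:-→d12:-→d13:-→d14:-→d15:-→d16:-→d17:-→d18:-→d19:-→d20:H1  best=H1
  + 24.224.233.0/24 (H2) depth=24
  + 123.0.0.0/8 (H0) depth=8
  + 59.142.165.0/24 (H1) depth=24
  ? 24.224.233.3  path d0:H4→d1:-→d2:-→d3:-→d4:-→d5:-→d6:-→d7:-→d8:-→d9:-→d10:-→d11:-→d12:-→d13:-→d14:-→d15:-→d16:-→d17:-→d18:-→d19:-→d20:H1→d21:-→d22:-→d23:-→d24:H2  best=H2
  ? 59.142.165.3  path d0:H4→d1:-→d2:-→d3:-→d4:-→d5:-→d6:-→d7:-→d8:-→d9:-→d10:-→d11:-→d12:-→d13:-→d14:-→d15:-→d16:-→d17:-→d18:-→d19:-→d20:-→d21:-→d22:-→d23:-→d24:H1  best=H1
  + 24.224.233.240/28 (H1) depth=28
  - 24.224.233.0/24 clear@24
  - 24.224.224.0/20 clear@20
  + 123.208.0.0/12 (H1) depth=12
  + 123.209.64.0/21 (H4) depth=21
  + 59.0.0.0/8 (H1) depth=8
  ? 69.105.137.192  path d0:H4→d1:-→d2:-  best=H4
  + 24.224.233.240/28 (H3) depth=28
  ? 59.142.165.0  path d0:H4→d1:-→d2:-→d3:-→d4:-→d5:-→d6:-→d7:-→d8:H1→d9:-→d10:-→d11:-→d12:-→d13:-→d14:-→d15:-→d16:-→d17:-→d18:-→d19:-→d20:-→d21:-→d22:-→d23:-→d24:H1  best=H1
  - 24.224.233.240/28 clear@28
  ? 123.208.0.210  path d0:H4→d1:-→d2:-→d3:-→d4:-→d5:-→d6:-→d7:-→d8:H0→d9:-→d10:-→d11:-→d12:H1→d13:-→d14:-→d15:-  best=H1
  - 123.209.64.0/21 clear@21
  ? 123.208.0.219  path d0:H4→d1:-→d2:-→d3:-→d4:-→d5:-→d6:-→d7:-→d8:H0→d9:-→d10:-→d11:-→d12:H1→d13:-→d14:-→d15:-  best=H1
  ? 59.0.0.0  path d0:H4→d1:-→d2:-→d3:-→d4:-→d5:-→d6:-→d7:-→d8:H1  best=H1
  + 59.142.165.0/24 (H4) depth=24
  - 0.0.0.0/0 clear@0
  - 123.0.0.0/8 clear@8
  - 123.208.0.0/12 clear@12
  ? 59.142.165.0  path d0:-→d1:-→d2:-→d3:-→d4:-→d5:-→d6:-→d7:-→d8:H1→d9:-→d10:-→d11:-→d12:-→d13:-→d14:-→d15:-→d16:-→d17:-→d18:-→d19:-→d20:-→d21:-→d22:-→d23:-→d24:H4  best=H4
  ? 27.142.165.0  path d0:-→d1:-→d2:-→d3:-→d4:-→d5:-→d6:-  best=no-route
  + 123.209.0.0/16 (H4) depth=16
  + 24.224.0.0/16 (H4) depth=16
  ? 123.209.244.136  path d0:-→d1:-→d2:-→d3:-→d4:-→d5:-→d6:-→d7:-→d8:-→d9:-→d10:-→d11:-→d12:-→d13:-→d14:-→d15:-→d16:H4  best=H4

== LOOKUPS ==
["no-route","H1","H2","H1","H4","H1","H1","H1","H1","H4","no-route","H4"]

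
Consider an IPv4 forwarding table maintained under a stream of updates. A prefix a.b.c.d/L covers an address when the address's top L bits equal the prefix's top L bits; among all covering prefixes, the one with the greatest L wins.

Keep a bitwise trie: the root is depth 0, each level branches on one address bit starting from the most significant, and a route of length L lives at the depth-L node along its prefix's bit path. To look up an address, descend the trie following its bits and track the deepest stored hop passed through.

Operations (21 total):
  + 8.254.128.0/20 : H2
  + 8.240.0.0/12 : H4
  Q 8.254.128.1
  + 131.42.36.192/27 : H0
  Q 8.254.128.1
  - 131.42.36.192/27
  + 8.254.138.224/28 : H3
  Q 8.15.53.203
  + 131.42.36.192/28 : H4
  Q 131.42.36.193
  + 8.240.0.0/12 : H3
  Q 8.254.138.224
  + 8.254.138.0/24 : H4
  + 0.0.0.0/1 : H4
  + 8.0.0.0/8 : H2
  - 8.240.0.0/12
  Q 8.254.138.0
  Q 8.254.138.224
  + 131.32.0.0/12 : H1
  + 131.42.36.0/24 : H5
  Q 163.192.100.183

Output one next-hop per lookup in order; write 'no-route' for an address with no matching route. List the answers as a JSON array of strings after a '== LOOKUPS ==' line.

Process each operation:
  + 8.254.128.0/20 (H2) depth=20
  + 8.240.0.0/12 (H4) depth=12
  lookup 8.254.128.1: bits 00001000111111101000 walk d0:-→d1:-→d2:-→d3:-→d4:-→d5:-→d6:-→d7:-→d8:-→d9:-→d10:-→d11:-→d12:H4→d13:-→d14:-→d15:-→d16:-→d17:-→d18:-→d19:-→d20:H2 -> H2
  + 131.42.36.192/27 (H0) depth=27
  lookup 8.254.128.1: bits 00001000111111101000 walk d0:-→d1:-→d2:-→d3:-→d4:-→d5:-→d6:-→d7:-→d8:-→d9:-→d10:-→d11:-→d12:H4→d13:-→d14:-→d15:-→d16:-→d17:-→d18:-→d19:-→d20:H2 -> H2
  - 131.42.36.192/27 clear@27
  + 8.254.138.224/28 (H3) depth=28
  lookup 8.15.53.203: bits 00001000 walk d0:-→d1:-→d2:-→d3:-→d4:-→d5:-→d6:-→d7:-→d8:- -> no-route
  + 131.42.36.192/28 (H4) depth=28
  lookup 131.42.36.193: bits 1000001100101010001001001100 walk d0:-→d1:-→d2:-→d3:-→d4:-→d5:-→d6:-→d7:-→d8:-→d9:-→d10:-→d11:-→d12:-→d13:-→d14:-→d15:-→d16:-→d17:-→d18:-→d19:-→d20:-→d21:-→d22:-→d23:-→d24:-→d25:-→d26:-→d27:-→d28:H4 -> H4
  + 8.240.0.0/12 (H3) depth=12
  lookup 8.254.138.224: bits 0000100011111110100010101110 walk d0:-→d1:-→d2:-→d3:-→d4:-→d5:-→d6:-→d7:-→d8:-→d9:-→d10:-→d11:-→d12:H3→d13:-→d14:-→d15:-→d16:-→d17:-→d18:-→d19:-→d20:H2→d21:-→d22:-→d23:-→d24:-→d25:-→d26:-→d27:-→d28:H3 -> H3
  + 8.254.138.0/24 (H4) depth=24
  + 0.0.0.0/1 (H4) depth=1
  + 8.0.0.0/8 (H2) depth=8
  - 8.240.0.0/12 clear@12
  lookup 8.254.138.0: bits 000010001111111010001010 walk d0:-→d1:H4→d2:-→d3:-→d4:-→d5:-→d6:-→d7:-→d8:H2→d9:-→d10:-→d11:-→d12:-→d13:-→d14:-→d15:-→d16:-→d17:-→d18:-→d19:-→d20:H2→d21:-→d22:-→d23:-→d24:H4 -> H4
  lookup 8.254.138.224: bits 0000100011111110100010101110 walk d0:-→d1:H4→d2:-→d3:-→d4:-→d5:-→d6:-→d7:-→d8:H2→d9:-→d10:-→d11:-→d12:-→d13:-→d14:-→d15:-→d16:-→d17:-→d18:-→d19:-→d20:H2→d21:-→d22:-→d23:-→d24:H4→d25:-→d26:-→d27:-→d28:H3 -> H3
  + 131.32.0.0/12 (H1) depth=12
  + 131.42.36.0/24 (H5) depth=24
  lookup 163.192.100.183: bits 10 walk d0:-→d1:-→d2:- -> no-route

== LOOKUPS ==
["H2","H2","no-route","H4","H3","H4","H3","no-route"]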